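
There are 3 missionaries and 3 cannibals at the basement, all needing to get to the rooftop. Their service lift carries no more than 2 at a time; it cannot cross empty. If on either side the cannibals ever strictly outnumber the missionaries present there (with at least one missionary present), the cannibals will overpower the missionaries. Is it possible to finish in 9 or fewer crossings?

No

Counting alone: each trip to the rooftop takes at most 2 across and each return brings at least 1 back, so after t trips out (and t−1 returns) at most 2t − (t−1) of the 6 are across; that first reaches 6 at t = 5, so at least 9 crossings are needed.
The safety rule pushes this higher. Following every safe sequence of crossings, the most of the 6 that can be at the rooftop as the service lift arrives there on crossing 9 is 5 — never all 6.
So the move cannot be finished within 9 crossings. (The shortest complete plan takes 11:)
1. 2 cannibals → the rooftop.  (the basement: 3M 1C; the rooftop: 0M 2C)
2. 1 cannibal ← the basement.  (the basement: 3M 2C; the rooftop: 0M 1C)
3. 2 cannibals → the rooftop.  (the basement: 3M 0C; the rooftop: 0M 3C)
4. 1 cannibal ← the basement.  (the basement: 3M 1C; the rooftop: 0M 2C)
5. 2 missionaries → the rooftop.  (the basement: 1M 1C; the rooftop: 2M 2C)
6. 1 missionary and 1 cannibal ← the basement.  (the basement: 2M 2C; the rooftop: 1M 1C)
7. 2 missionaries → the rooftop.  (the basement: 0M 2C; the rooftop: 3M 1C)
8. 1 cannibal ← the basement.  (the basement: 0M 3C; the rooftop: 3M 0C)
9. 2 cannibals → the rooftop.  (the basement: 0M 1C; the rooftop: 3M 2C)
10. 1 cannibal ← the basement.  (the basement: 0M 2C; the rooftop: 3M 1C)
11. 2 cannibals → the rooftop.  (the basement: 0M 0C; the rooftop: 3M 3C)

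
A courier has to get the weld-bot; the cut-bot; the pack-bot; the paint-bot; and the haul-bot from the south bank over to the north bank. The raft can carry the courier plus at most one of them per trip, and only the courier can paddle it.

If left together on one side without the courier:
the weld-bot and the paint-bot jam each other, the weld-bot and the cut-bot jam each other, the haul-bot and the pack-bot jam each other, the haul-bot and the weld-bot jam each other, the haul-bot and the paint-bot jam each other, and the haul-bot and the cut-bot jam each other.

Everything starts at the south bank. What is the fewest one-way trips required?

impossible

Whatever the first load, the items left behind include a forbidden pair without the courier. No opening move is safe, so no plan exists.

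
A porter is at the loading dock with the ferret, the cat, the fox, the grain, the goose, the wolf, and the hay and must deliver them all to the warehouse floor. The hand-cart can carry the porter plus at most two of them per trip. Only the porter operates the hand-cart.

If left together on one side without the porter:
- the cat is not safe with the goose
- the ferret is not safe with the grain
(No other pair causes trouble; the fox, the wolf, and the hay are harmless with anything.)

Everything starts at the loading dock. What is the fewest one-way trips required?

Counting alone: the porter can take at most 2 across per trip to the warehouse floor, so moving all 7 needs at least 4 loaded trips out, with a return between consecutive ones — at least 7 crossings.
The plan below uses exactly 7 crossings, so it is optimal:
1. Porter goes to the warehouse floor with the cat and the ferret.  [the loading dock: the fox, the goose, the grain, the hay, the wolf | the warehouse floor: the cat, the ferret]
2. Porter goes back to the loading dock alone.  [the loading dock: the fox, the goose, the grain, the hay, the wolf | the warehouse floor: the cat, the ferret]
3. Porter goes to the warehouse floor with the fox.  [the loading dock: the goose, the grain, the hay, the wolf | the warehouse floor: the cat, the ferret, the fox]
4. Porter goes back to the loading dock alone.  [the loading dock: the goose, the grain, the hay, the wolf | the warehouse floor: the cat, the ferret, the fox]
5. Porter goes to the warehouse floor with the hay and the wolf.  [the loading dock: the goose, the grain | the warehouse floor: the cat, the ferret, the fox, the hay, the wolf]
6. Porter goes back to the loading dock alone.  [the loading dock: the goose, the grain | the warehouse floor: the cat, the ferret, the fox, the hay, the wolf]
7. Porter goes to the warehouse floor with the goose and the grain.  [the loading dock: — | the warehouse floor: the cat, the ferret, the fox, the goose, the grain, the hay, the wolf]

7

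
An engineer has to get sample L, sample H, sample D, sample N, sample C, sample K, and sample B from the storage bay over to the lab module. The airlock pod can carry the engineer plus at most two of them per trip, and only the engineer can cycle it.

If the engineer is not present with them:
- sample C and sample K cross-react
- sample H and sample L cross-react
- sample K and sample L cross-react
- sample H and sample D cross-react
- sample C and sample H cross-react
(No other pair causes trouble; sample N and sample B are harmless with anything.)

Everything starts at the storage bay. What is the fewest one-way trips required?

Counting alone: the engineer can take at most 2 across per trip to the lab module, so moving all 7 needs at least 4 loaded trips out, with a return between consecutive ones — at least 7 crossings.
The safety rule pushes this higher. Following every safe sequence of crossings, the most of the 7 that can be at the lab module as the airlock pod arrives there on crossing 7 is 6 — never all 7.
So no plan with fewer than 9 crossings exists, and this one achieves 9:
1. Engineer goes to the lab module with sample H and sample K.  [the storage bay: sample B, sample C, sample D, sample L, sample N | the lab module: sample H, sample K]
2. Engineer goes back to the storage bay alone.  [the storage bay: sample B, sample C, sample D, sample L, sample N | the lab module: sample H, sample K]
3. Engineer goes to the lab module with sample L.  [the storage bay: sample B, sample C, sample D, sample N | the lab module: sample H, sample K, sample L]
4. Engineer goes back to the storage bay with sample H and sample K.  [the storage bay: sample B, sample C, sample D, sample H, sample K, sample N | the lab module: sample L]
5. Engineer goes to the lab module with sample C and sample D.  [the storage bay: sample B, sample H, sample K, sample N | the lab module: sample C, sample D, sample L]
6. Engineer goes back to the storage bay alone.  [the storage bay: sample B, sample H, sample K, sample N | the lab module: sample C, sample D, sample L]
7. Engineer goes to the lab module with sample B and sample N.  [the storage bay: sample H, sample K | the lab module: sample B, sample C, sample D, sample L, sample N]
8. Engineer goes back to the storage bay alone.  [the storage bay: sample H, sample K | the lab module: sample B, sample C, sample D, sample L, sample N]
9. Engineer goes to the lab module with sample H and sample K.  [the storage bay: — | the lab module: sample B, sample C, sample D, sample H, sample K, sample L, sample N]

9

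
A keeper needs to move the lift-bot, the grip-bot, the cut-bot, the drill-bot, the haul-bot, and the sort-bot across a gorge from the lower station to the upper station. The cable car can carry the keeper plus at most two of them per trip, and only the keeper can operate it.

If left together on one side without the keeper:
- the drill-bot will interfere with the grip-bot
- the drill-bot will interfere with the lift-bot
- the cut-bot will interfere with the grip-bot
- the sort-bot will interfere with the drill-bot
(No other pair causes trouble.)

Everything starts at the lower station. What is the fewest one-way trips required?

Counting alone: the keeper can take at most 2 across per trip to the upper station, so moving all 6 needs at least 3 loaded trips out, with a return between consecutive ones — at least 5 crossings.
The safety rule pushes this higher. Following every safe sequence of crossings, the most of the 6 that can be at the upper station as the cable car arrives there on crossing 5 is 5 — never all 6.
So no plan with fewer than 7 crossings exists, and this one achieves 7:
1. Keeper goes to the upper station with the drill-bot and the grip-bot.
2. Keeper goes back to the lower station with the grip-bot.
3. Keeper goes to the upper station with the grip-bot and the lift-bot.
4. Keeper goes back to the lower station with the drill-bot.
5. Keeper goes to the upper station with the haul-bot and the sort-bot.
6. Keeper goes back to the lower station alone.
7. Keeper goes to the upper station with the cut-bot and the drill-bot.

7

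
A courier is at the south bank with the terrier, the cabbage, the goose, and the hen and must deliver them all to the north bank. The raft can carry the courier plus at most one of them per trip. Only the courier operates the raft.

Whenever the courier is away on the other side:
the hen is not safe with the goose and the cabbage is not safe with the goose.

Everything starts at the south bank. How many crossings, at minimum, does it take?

Counting alone: the courier can take at most 1 across per trip to the north bank, so moving all 4 needs at least 4 loaded trips out, with a return between consecutive ones — at least 7 crossings.
The safety rule pushes this higher. Following every safe sequence of crossings, the most of the 4 that can be at the north bank as the raft arrives there on crossing 7 is 3 — never all 4.
So no plan with fewer than 9 crossings exists, and this one achieves 9:
1. Courier goes to the north bank with the goose.
2. Courier goes back to the south bank alone.
3. Courier goes to the north bank with the terrier.
4. Courier goes back to the south bank alone.
5. Courier goes to the north bank with the cabbage.
6. Courier goes back to the south bank with the goose.
7. Courier goes to the north bank with the hen.
8. Courier goes back to the south bank alone.
9. Courier goes to the north bank with the goose.

9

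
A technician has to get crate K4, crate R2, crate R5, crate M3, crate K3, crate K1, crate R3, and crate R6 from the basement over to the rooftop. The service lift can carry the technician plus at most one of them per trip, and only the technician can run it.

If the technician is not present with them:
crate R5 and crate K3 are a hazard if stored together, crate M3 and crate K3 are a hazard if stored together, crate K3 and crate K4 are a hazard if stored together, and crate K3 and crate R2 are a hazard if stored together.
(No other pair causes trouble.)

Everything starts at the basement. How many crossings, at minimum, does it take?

Following every safe sequence of crossings from the start, the most of the 8 that can be at the rooftop as the service lift arrives there on crossings 1, 3, 5, 7, 9 is 1, 2, 3, 4, 5 respectively; the best ever achieved is 5 of 8.
From crossing 11 on, no configuration arises that was not already reachable earlier: only 88 distinct safe configurations (who is on which side, and where the service lift is) can ever be reached, none of them has everyone across, and every continuation just revisits them. So no valid plan exists.

impossible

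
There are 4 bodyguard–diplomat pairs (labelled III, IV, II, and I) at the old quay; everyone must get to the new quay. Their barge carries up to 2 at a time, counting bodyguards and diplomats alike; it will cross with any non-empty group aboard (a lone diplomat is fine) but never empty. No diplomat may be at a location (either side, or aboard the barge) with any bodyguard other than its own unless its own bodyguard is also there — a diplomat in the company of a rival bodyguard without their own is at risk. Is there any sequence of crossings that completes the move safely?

No

Following every safe sequence of crossings from the start, the most of the 8 that can be at the new quay as the barge arrives there on crossings 1, 3, 5 is 2, 3, 4 respectively; the best ever achieved is 4 of 8.
From crossing 7 on, no configuration arises that was not already reachable earlier: only 44 distinct safe configurations (who is on which side, and where the barge is) can ever be reached, none of them has everyone across, and every continuation just revisits them. So no valid plan exists.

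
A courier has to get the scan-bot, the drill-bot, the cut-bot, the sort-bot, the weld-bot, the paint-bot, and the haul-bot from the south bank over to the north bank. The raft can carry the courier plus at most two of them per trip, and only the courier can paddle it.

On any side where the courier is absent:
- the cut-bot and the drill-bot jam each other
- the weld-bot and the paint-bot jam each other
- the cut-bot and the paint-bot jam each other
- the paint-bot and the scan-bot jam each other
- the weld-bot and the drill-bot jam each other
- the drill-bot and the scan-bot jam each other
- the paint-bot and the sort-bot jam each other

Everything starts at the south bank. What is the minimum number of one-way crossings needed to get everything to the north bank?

9

Counting alone: the courier can take at most 2 across per trip to the north bank, so moving all 7 needs at least 4 loaded trips out, with a return between consecutive ones — at least 7 crossings.
The safety rule pushes this higher. Following every safe sequence of crossings, the most of the 7 that can be at the north bank as the raft arrives there on crossing 7 is 6 — never all 7.
So no plan with fewer than 9 crossings exists, and this one achieves 9:
1. Courier goes to the north bank with the drill-bot and the paint-bot.  [the south bank: the cut-bot, the haul-bot, the scan-bot, the sort-bot, the weld-bot | the north bank: the drill-bot, the paint-bot]
2. Courier goes back to the south bank alone.  [the south bank: the cut-bot, the haul-bot, the scan-bot, the sort-bot, the weld-bot | the north bank: the drill-bot, the paint-bot]
3. Courier goes to the north bank with the haul-bot.  [the south bank: the cut-bot, the scan-bot, the sort-bot, the weld-bot | the north bank: the drill-bot, the haul-bot, the paint-bot]
4. Courier goes back to the south bank alone.  [the south bank: the cut-bot, the scan-bot, the sort-bot, the weld-bot | the north bank: the drill-bot, the haul-bot, the paint-bot]
5. Courier goes to the north bank with the cut-bot and the scan-bot.  [the south bank: the sort-bot, the weld-bot | the north bank: the cut-bot, the drill-bot, the haul-bot, the paint-bot, the scan-bot]
6. Courier goes back to the south bank with the drill-bot and the paint-bot.  [the south bank: the drill-bot, the paint-bot, the sort-bot, the weld-bot | the north bank: the cut-bot, the haul-bot, the scan-bot]
7. Courier goes to the north bank with the sort-bot and the weld-bot.  [the south bank: the drill-bot, the paint-bot | the north bank: the cut-bot, the haul-bot, the scan-bot, the sort-bot, the weld-bot]
8. Courier goes back to the south bank alone.  [the south bank: the drill-bot, the paint-bot | the north bank: the cut-bot, the haul-bot, the scan-bot, the sort-bot, the weld-bot]
9. Courier goes to the north bank with the drill-bot and the paint-bot.  [the south bank: — | the north bank: the cut-bot, the drill-bot, the haul-bot, the paint-bot, the scan-bot, the sort-bot, the weld-bot]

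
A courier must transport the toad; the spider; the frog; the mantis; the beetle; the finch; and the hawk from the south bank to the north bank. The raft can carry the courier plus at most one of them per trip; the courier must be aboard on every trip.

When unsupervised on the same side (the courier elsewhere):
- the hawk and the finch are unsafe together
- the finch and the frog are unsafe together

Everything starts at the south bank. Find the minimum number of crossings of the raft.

Counting alone: the courier can take at most 1 across per trip to the north bank, so moving all 7 needs at least 7 loaded trips out, with a return between consecutive ones — at least 13 crossings.
The safety rule pushes this higher. Following every safe sequence of crossings, the most of the 7 that can be at the north bank as the raft arrives there on crossing 13 is 6 — never all 7.
So no plan with fewer than 15 crossings exists, and this one achieves 15:
1. Courier goes to the north bank with the finch.
2. Courier goes back to the south bank alone.
3. Courier goes to the north bank with the toad.
4. Courier goes back to the south bank alone.
5. Courier goes to the north bank with the spider.
6. Courier goes back to the south bank alone.
7. Courier goes to the north bank with the frog.
8. Courier goes back to the south bank with the finch.
9. Courier goes to the north bank with the hawk.
10. Courier goes back to the south bank alone.
11. Courier goes to the north bank with the mantis.
12. Courier goes back to the south bank alone.
13. Courier goes to the north bank with the beetle.
14. Courier goes back to the south bank alone.
15. Courier goes to the north bank with the finch.

15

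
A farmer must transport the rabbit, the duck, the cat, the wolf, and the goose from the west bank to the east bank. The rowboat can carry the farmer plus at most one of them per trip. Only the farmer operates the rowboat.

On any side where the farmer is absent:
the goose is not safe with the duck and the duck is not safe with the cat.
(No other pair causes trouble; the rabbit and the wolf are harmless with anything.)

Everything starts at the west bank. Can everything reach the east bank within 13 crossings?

Yes

Yes — this plan uses 11 crossings (≤ 13):
1. Farmer goes to the east bank with the duck.  [the west bank: the cat, the goose, the rabbit, the wolf | the east bank: the duck]
2. Farmer goes back to the west bank alone.  [the west bank: the cat, the goose, the rabbit, the wolf | the east bank: the duck]
3. Farmer goes to the east bank with the rabbit.  [the west bank: the cat, the goose, the wolf | the east bank: the duck, the rabbit]
4. Farmer goes back to the west bank alone.  [the west bank: the cat, the goose, the wolf | the east bank: the duck, the rabbit]
5. Farmer goes to the east bank with the cat.  [the west bank: the goose, the wolf | the east bank: the cat, the duck, the rabbit]
6. Farmer goes back to the west bank with the duck.  [the west bank: the duck, the goose, the wolf | the east bank: the cat, the rabbit]
7. Farmer goes to the east bank with the goose.  [the west bank: the duck, the wolf | the east bank: the cat, the goose, the rabbit]
8. Farmer goes back to the west bank alone.  [the west bank: the duck, the wolf | the east bank: the cat, the goose, the rabbit]
9. Farmer goes to the east bank with the wolf.  [the west bank: the duck | the east bank: the cat, the goose, the rabbit, the wolf]
10. Farmer goes back to the west bank alone.  [the west bank: the duck | the east bank: the cat, the goose, the rabbit, the wolf]
11. Farmer goes to the east bank with the duck.  [the west bank: — | the east bank: the cat, the duck, the goose, the rabbit, the wolf]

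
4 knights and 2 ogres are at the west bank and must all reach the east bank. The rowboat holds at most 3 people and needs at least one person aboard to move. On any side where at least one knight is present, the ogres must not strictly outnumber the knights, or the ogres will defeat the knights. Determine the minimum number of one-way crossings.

Counting alone: each trip to the east bank takes at most 3 across and each return brings at least 1 back, so after t trips out (and t−1 returns) at most 3t − (t−1) of the 6 are across; that first reaches 6 at t = 3, so at least 5 crossings are needed.
The plan below uses exactly 5 crossings, so it is optimal:
1. 2 ogres → the east bank.  (the west bank: 4K 0O; the east bank: 0K 2O)
2. 1 ogre ← the west bank.  (the west bank: 4K 1O; the east bank: 0K 1O)
3. 2 knights and 1 ogre → the east bank.  (the west bank: 2K 0O; the east bank: 2K 2O)
4. 1 ogre ← the west bank.  (the west bank: 2K 1O; the east bank: 2K 1O)
5. 2 knights and 1 ogre → the east bank.  (the west bank: 0K 0O; the east bank: 4K 2O)

5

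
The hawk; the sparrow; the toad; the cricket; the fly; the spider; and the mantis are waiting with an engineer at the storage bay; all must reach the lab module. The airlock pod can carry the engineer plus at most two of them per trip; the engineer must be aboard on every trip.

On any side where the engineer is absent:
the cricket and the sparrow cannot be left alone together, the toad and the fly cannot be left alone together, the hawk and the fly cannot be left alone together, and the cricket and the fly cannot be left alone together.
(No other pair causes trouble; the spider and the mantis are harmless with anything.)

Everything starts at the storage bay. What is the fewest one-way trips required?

7

Counting alone: the engineer can take at most 2 across per trip to the lab module, so moving all 7 needs at least 4 loaded trips out, with a return between consecutive ones — at least 7 crossings.
The plan below uses exactly 7 crossings, so it is optimal:
1. Engineer goes to the lab module with the fly and the sparrow.
2. Engineer goes back to the storage bay alone.
3. Engineer goes to the lab module with the mantis and the spider.
4. Engineer goes back to the storage bay alone.
5. Engineer goes to the lab module with the hawk and the toad.
6. Engineer goes back to the storage bay with the fly.
7. Engineer goes to the lab module with the cricket and the fly.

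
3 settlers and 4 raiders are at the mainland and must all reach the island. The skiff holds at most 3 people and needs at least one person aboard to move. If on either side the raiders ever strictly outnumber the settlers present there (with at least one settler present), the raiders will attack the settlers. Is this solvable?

The raiders already outnumber the settlers at the mainland before anyone moves, so the starting position itself is disallowed.

No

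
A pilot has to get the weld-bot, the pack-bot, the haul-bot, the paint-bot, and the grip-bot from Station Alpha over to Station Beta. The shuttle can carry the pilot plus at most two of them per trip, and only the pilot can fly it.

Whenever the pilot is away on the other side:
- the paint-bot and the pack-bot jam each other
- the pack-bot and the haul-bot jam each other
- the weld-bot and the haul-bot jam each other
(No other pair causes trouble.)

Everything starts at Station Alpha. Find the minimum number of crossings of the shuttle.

5

Counting alone: the pilot can take at most 2 across per trip to Station Beta, so moving all 5 needs at least 3 loaded trips out, with a return between consecutive ones — at least 5 crossings.
The plan below uses exactly 5 crossings, so it is optimal:
1. Pilot goes to Station Beta with the pack-bot and the weld-bot.
2. Pilot goes back to Station Alpha alone.
3. Pilot goes to Station Beta with the grip-bot.
4. Pilot goes back to Station Alpha alone.
5. Pilot goes to Station Beta with the haul-bot and the paint-bot.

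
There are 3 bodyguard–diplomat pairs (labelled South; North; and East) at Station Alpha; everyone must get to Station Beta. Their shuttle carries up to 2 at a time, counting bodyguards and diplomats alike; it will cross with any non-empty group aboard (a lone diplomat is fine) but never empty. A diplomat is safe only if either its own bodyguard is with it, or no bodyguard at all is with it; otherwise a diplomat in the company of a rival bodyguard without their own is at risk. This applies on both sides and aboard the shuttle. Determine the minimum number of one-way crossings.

Counting alone: each trip to Station Beta takes at most 2 across and each return brings at least 1 back, so after t trips out (and t−1 returns) at most 2t − (t−1) of the 6 are across; that first reaches 6 at t = 5, so at least 9 crossings are needed.
The safety rule pushes this higher. Following every safe sequence of crossings, the most of the 6 that can be at Station Beta as the shuttle arrives there on crossing 9 is 5 — never all 6.
So no plan with fewer than 11 crossings exists, and this one achieves 11:
1. bodyguard South and diplomat South cross → Station Beta.
2. bodyguard South crosses ← Station Alpha.
3. diplomat East and diplomat North cross → Station Beta.
4. diplomat South crosses ← Station Alpha.
5. bodyguard East and bodyguard North cross → Station Beta.
6. bodyguard North and diplomat North cross ← Station Alpha.
7. bodyguard North and bodyguard South cross → Station Beta.
8. diplomat East crosses ← Station Alpha.
9. diplomat North and diplomat South cross → Station Beta.
10. bodyguard East crosses ← Station Alpha.
11. bodyguard East and diplomat East cross → Station Beta.

11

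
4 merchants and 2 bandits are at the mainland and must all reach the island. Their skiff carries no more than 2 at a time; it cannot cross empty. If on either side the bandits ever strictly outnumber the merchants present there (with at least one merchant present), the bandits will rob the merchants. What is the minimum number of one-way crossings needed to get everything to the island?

Counting alone: each trip to the island takes at most 2 across and each return brings at least 1 back, so after t trips out (and t−1 returns) at most 2t − (t−1) of the 6 are across; that first reaches 6 at t = 5, so at least 9 crossings are needed.
The plan below uses exactly 9 crossings, so it is optimal:
1. 2 bandits → the island.  (the mainland: 4M 0B; the island: 0M 2B)
2. 1 bandit ← the mainland.  (the mainland: 4M 1B; the island: 0M 1B)
3. 2 merchants → the island.  (the mainland: 2M 1B; the island: 2M 1B)
4. 1 bandit ← the mainland.  (the mainland: 2M 2B; the island: 2M 0B)
5. 2 bandits → the island.  (the mainland: 2M 0B; the island: 2M 2B)
6. 1 bandit ← the mainland.  (the mainland: 2M 1B; the island: 2M 1B)
7. 1 merchant and 1 bandit → the island.  (the mainland: 1M 0B; the island: 3M 2B)
8. 1 bandit ← the mainland.  (the mainland: 1M 1B; the island: 3M 1B)
9. 1 merchant and 1 bandit → the island.  (the mainland: 0M 0B; the island: 4M 2B)

9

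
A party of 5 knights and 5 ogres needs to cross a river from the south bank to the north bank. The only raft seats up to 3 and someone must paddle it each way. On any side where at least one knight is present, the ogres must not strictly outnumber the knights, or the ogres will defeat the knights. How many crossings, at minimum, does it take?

11

Counting alone: each trip to the north bank takes at most 3 across and each return brings at least 1 back, so after t trips out (and t−1 returns) at most 3t − (t−1) of the 10 are across; that first reaches 10 at t = 5, so at least 9 crossings are needed.
The safety rule pushes this higher. Following every safe sequence of crossings, the most of the 10 that can be at the north bank as the raft arrives there on crossing 9 is 9 — never all 10.
So no plan with fewer than 11 crossings exists, and this one achieves 11:
1. 2 ogres → the north bank.  (the south bank: 5K 3O; the north bank: 0K 2O)
2. 1 ogre ← the south bank.  (the south bank: 5K 4O; the north bank: 0K 1O)
3. 3 ogres → the north bank.  (the south bank: 5K 1O; the north bank: 0K 4O)
4. 1 ogre ← the south bank.  (the south bank: 5K 2O; the north bank: 0K 3O)
5. 3 knights → the north bank.  (the south bank: 2K 2O; the north bank: 3K 3O)
6. 1 knight and 1 ogre ← the south bank.  (the south bank: 3K 3O; the north bank: 2K 2O)
7. 3 knights → the north bank.  (the south bank: 0K 3O; the north bank: 5K 2O)
8. 1 ogre ← the south bank.  (the south bank: 0K 4O; the north bank: 5K 1O)
9. 2 ogres → the north bank.  (the south bank: 0K 2O; the north bank: 5K 3O)
10. 1 ogre ← the south bank.  (the south bank: 0K 3O; the north bank: 5K 2O)
11. 3 ogres → the north bank.  (the south bank: 0K 0O; the north bank: 5K 5O)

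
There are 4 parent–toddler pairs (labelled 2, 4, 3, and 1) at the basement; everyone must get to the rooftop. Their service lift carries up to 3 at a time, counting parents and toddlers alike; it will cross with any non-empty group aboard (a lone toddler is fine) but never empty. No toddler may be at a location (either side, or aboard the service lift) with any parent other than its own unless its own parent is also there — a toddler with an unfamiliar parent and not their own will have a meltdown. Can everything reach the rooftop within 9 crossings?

Yes — this plan uses 9 crossings (≤ 9):
1. parent 2 and toddler 2 cross → the rooftop.
2. parent 2 crosses ← the basement.
3. parent 2, parent 4, and toddler 4 cross → the rooftop.
4. parent 2 and toddler 2 cross ← the basement.
5. parent 1, parent 2, and parent 3 cross → the rooftop.
6. toddler 4 crosses ← the basement.
7. toddler 2 and toddler 4 cross → the rooftop.
8. toddler 2 crosses ← the basement.
9. toddler 1, toddler 2, and toddler 3 cross → the rooftop.

Yes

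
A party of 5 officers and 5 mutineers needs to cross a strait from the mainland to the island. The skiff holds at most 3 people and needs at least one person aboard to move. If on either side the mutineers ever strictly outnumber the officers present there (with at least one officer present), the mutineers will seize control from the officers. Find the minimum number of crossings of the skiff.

Counting alone: each trip to the island takes at most 3 across and each return brings at least 1 back, so after t trips out (and t−1 returns) at most 3t − (t−1) of the 10 are across; that first reaches 10 at t = 5, so at least 9 crossings are needed.
The safety rule pushes this higher. Following every safe sequence of crossings, the most of the 10 that can be at the island as the skiff arrives there on crossing 9 is 9 — never all 10.
So no plan with fewer than 11 crossings exists, and this one achieves 11:
1. 2 mutineers → the island.  (the mainland: 5O 3M; the island: 0O 2M)
2. 1 mutineer ← the mainland.  (the mainland: 5O 4M; the island: 0O 1M)
3. 3 mutineers → the island.  (the mainland: 5O 1M; the island: 0O 4M)
4. 1 mutineer ← the mainland.  (the mainland: 5O 2M; the island: 0O 3M)
5. 3 officers → the island.  (the mainland: 2O 2M; the island: 3O 3M)
6. 1 officer and 1 mutineer ← the mainland.  (the mainland: 3O 3M; the island: 2O 2M)
7. 3 officers → the island.  (the mainland: 0O 3M; the island: 5O 2M)
8. 1 mutineer ← the mainland.  (the mainland: 0O 4M; the island: 5O 1M)
9. 2 mutineers → the island.  (the mainland: 0O 2M; the island: 5O 3M)
10. 1 mutineer ← the mainland.  (the mainland: 0O 3M; the island: 5O 2M)
11. 3 mutineers → the island.  (the mainland: 0O 0M; the island: 5O 5M)

11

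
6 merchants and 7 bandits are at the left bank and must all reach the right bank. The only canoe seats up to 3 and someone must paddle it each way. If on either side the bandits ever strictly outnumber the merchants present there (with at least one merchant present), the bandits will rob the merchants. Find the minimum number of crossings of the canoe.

The bandits already outnumber the merchants at the left bank before anyone moves, so the starting position itself is disallowed.

impossible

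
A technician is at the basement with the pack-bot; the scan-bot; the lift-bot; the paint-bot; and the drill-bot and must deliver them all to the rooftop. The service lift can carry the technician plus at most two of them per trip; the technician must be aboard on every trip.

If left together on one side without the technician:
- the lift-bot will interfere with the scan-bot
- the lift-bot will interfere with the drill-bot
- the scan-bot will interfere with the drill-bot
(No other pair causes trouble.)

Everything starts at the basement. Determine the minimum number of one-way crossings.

7

Counting alone: the technician can take at most 2 across per trip to the rooftop, so moving all 5 needs at least 3 loaded trips out, with a return between consecutive ones — at least 5 crossings.
The safety rule pushes this higher. Following every safe sequence of crossings, the most of the 5 that can be at the rooftop as the service lift arrives there on crossing 5 is 4 — never all 5.
So no plan with fewer than 7 crossings exists, and this one achieves 7:
1. Technician goes to the rooftop with the lift-bot and the scan-bot.  [the basement: the drill-bot, the pack-bot, the paint-bot | the rooftop: the lift-bot, the scan-bot]
2. Technician goes back to the basement with the scan-bot.  [the basement: the drill-bot, the pack-bot, the paint-bot, the scan-bot | the rooftop: the lift-bot]
3. Technician goes to the rooftop with the pack-bot and the scan-bot.  [the basement: the drill-bot, the paint-bot | the rooftop: the lift-bot, the pack-bot, the scan-bot]
4. Technician goes back to the basement with the scan-bot.  [the basement: the drill-bot, the paint-bot, the scan-bot | the rooftop: the lift-bot, the pack-bot]
5. Technician goes to the rooftop with the paint-bot and the scan-bot.  [the basement: the drill-bot | the rooftop: the lift-bot, the pack-bot, the paint-bot, the scan-bot]
6. Technician goes back to the basement with the scan-bot.  [the basement: the drill-bot, the scan-bot | the rooftop: the lift-bot, the pack-bot, the paint-bot]
7. Technician goes to the rooftop with the drill-bot and the scan-bot.  [the basement: — | the rooftop: the drill-bot, the lift-bot, the pack-bot, the paint-bot, the scan-bot]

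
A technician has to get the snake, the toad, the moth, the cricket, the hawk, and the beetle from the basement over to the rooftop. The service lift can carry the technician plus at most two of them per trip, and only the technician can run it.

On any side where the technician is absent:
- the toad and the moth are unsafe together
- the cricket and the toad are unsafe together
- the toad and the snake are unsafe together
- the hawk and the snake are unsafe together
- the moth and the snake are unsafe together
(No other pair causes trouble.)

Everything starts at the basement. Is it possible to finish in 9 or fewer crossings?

Yes

Yes — this plan uses 9 crossings (≤ 9):
1. Technician goes to the rooftop with the snake and the toad.  [the basement: the beetle, the cricket, the hawk, the moth | the rooftop: the snake, the toad]
2. Technician goes back to the basement with the snake.  [the basement: the beetle, the cricket, the hawk, the moth, the snake | the rooftop: the toad]
3. Technician goes to the rooftop with the cricket and the snake.  [the basement: the beetle, the hawk, the moth | the rooftop: the cricket, the snake, the toad]
4. Technician goes back to the basement with the toad.  [the basement: the beetle, the hawk, the moth, the toad | the rooftop: the cricket, the snake]
5. Technician goes to the rooftop with the beetle and the toad.  [the basement: the hawk, the moth | the rooftop: the beetle, the cricket, the snake, the toad]
6. Technician goes back to the basement with the toad.  [the basement: the hawk, the moth, the toad | the rooftop: the beetle, the cricket, the snake]
7. Technician goes to the rooftop with the hawk and the moth.  [the basement: the toad | the rooftop: the beetle, the cricket, the hawk, the moth, the snake]
8. Technician goes back to the basement with the snake.  [the basement: the snake, the toad | the rooftop: the beetle, the cricket, the hawk, the moth]
9. Technician goes to the rooftop with the snake and the toad.  [the basement: — | the rooftop: the beetle, the cricket, the hawk, the moth, the snake, the toad]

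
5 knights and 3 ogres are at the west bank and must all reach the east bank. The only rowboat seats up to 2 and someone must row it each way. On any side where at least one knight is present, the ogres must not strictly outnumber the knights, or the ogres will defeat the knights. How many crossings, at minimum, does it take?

Counting alone: each trip to the east bank takes at most 2 across and each return brings at least 1 back, so after t trips out (and t−1 returns) at most 2t − (t−1) of the 8 are across; that first reaches 8 at t = 7, so at least 13 crossings are needed.
The plan below uses exactly 13 crossings, so it is optimal:
1. 2 ogres → the east bank.  (the west bank: 5K 1O; the east bank: 0K 2O)
2. 1 ogre ← the west bank.  (the west bank: 5K 2O; the east bank: 0K 1O)
3. 2 ogres → the east bank.  (the west bank: 5K 0O; the east bank: 0K 3O)
4. 1 ogre ← the west bank.  (the west bank: 5K 1O; the east bank: 0K 2O)
5. 2 knights → the east bank.  (the west bank: 3K 1O; the east bank: 2K 2O)
6. 1 ogre ← the west bank.  (the west bank: 3K 2O; the east bank: 2K 1O)
7. 1 knight and 1 ogre → the east bank.  (the west bank: 2K 1O; the east bank: 3K 2O)
8. 1 ogre ← the west bank.  (the west bank: 2K 2O; the east bank: 3K 1O)
9. 2 ogres → the east bank.  (the west bank: 2K 0O; the east bank: 3K 3O)
10. 1 ogre ← the west bank.  (the west bank: 2K 1O; the east bank: 3K 2O)
11. 1 knight and 1 ogre → the east bank.  (the west bank: 1K 0O; the east bank: 4K 3O)
12. 1 ogre ← the west bank.  (the west bank: 1K 1O; the east bank: 4K 2O)
13. 1 knight and 1 ogre → the east bank.  (the west bank: 0K 0O; the east bank: 5K 3O)

13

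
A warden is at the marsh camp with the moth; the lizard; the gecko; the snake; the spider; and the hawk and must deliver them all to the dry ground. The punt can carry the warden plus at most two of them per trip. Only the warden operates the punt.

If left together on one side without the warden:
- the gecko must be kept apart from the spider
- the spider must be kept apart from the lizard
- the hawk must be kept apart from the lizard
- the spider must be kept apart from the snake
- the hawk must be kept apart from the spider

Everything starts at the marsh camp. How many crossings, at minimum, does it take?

9

Counting alone: the warden can take at most 2 across per trip to the dry ground, so moving all 6 needs at least 3 loaded trips out, with a return between consecutive ones — at least 5 crossings.
The safety rule pushes this higher. Following every safe sequence of crossings, the most of the 6 that can be at the dry ground as the punt arrives there on crossings 5, 7 is 4, 5 respectively — never all 6.
So no plan with fewer than 9 crossings exists, and this one achieves 9:
1. Warden goes to the dry ground with the lizard and the spider.  [the marsh camp: the gecko, the hawk, the moth, the snake | the dry ground: the lizard, the spider]
2. Warden goes back to the marsh camp with the lizard.  [the marsh camp: the gecko, the hawk, the lizard, the moth, the snake | the dry ground: the spider]
3. Warden goes to the dry ground with the lizard and the moth.  [the marsh camp: the gecko, the hawk, the snake | the dry ground: the lizard, the moth, the spider]
4. Warden goes back to the marsh camp with the lizard.  [the marsh camp: the gecko, the hawk, the lizard, the snake | the dry ground: the moth, the spider]
5. Warden goes to the dry ground with the gecko and the lizard.  [the marsh camp: the hawk, the snake | the dry ground: the gecko, the lizard, the moth, the spider]
6. Warden goes back to the marsh camp with the spider.  [the marsh camp: the hawk, the snake, the spider | the dry ground: the gecko, the lizard, the moth]
7. Warden goes to the dry ground with the snake and the spider.  [the marsh camp: the hawk | the dry ground: the gecko, the lizard, the moth, the snake, the spider]
8. Warden goes back to the marsh camp with the spider.  [the marsh camp: the hawk, the spider | the dry ground: the gecko, the lizard, the moth, the snake]
9. Warden goes to the dry ground with the hawk and the spider.  [the marsh camp: — | the dry ground: the gecko, the hawk, the lizard, the moth, the snake, the spider]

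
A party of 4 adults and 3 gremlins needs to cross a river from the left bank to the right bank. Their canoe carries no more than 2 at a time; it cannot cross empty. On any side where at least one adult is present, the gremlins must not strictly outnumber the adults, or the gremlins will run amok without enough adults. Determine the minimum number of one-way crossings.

Counting alone: each trip to the right bank takes at most 2 across and each return brings at least 1 back, so after t trips out (and t−1 returns) at most 2t − (t−1) of the 7 are across; that first reaches 7 at t = 6, so at least 11 crossings are needed.
The plan below uses exactly 11 crossings, so it is optimal:
1. 2 gremlins → the right bank.  (the left bank: 4A 1G; the right bank: 0A 2G)
2. 1 gremlin ← the left bank.  (the left bank: 4A 2G; the right bank: 0A 1G)
3. 2 gremlins → the right bank.  (the left bank: 4A 0G; the right bank: 0A 3G)
4. 1 gremlin ← the left bank.  (the left bank: 4A 1G; the right bank: 0A 2G)
5. 2 adults → the right bank.  (the left bank: 2A 1G; the right bank: 2A 2G)
6. 1 gremlin ← the left bank.  (the left bank: 2A 2G; the right bank: 2A 1G)
7. 1 adult and 1 gremlin → the right bank.  (the left bank: 1A 1G; the right bank: 3A 2G)
8. 1 adult ← the left bank.  (the left bank: 2A 1G; the right bank: 2A 2G)
9. 1 adult and 1 gremlin → the right bank.  (the left bank: 1A 0G; the right bank: 3A 3G)
10. 1 gremlin ← the left bank.  (the left bank: 1A 1G; the right bank: 3A 2G)
11. 1 adult and 1 gremlin → the right bank.  (the left bank: 0A 0G; the right bank: 4A 3G)

11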